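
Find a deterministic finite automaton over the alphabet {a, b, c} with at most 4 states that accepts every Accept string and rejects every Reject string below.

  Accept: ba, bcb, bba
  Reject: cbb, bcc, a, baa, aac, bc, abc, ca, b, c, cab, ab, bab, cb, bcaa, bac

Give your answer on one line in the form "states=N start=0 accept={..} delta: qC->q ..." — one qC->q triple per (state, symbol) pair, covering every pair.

states=4 start=0 accept={2} delta: 0a->0 0b->1 0c->0 1a->2 1b->1 1c->3 2a->0 2b->0 2c->0 3a->0 3b->2 3c->0

Fold the examples into a partial DFA from state 0: repeatedly fix the first undefined (state, symbol) met by the shortest-then-alphabetical prefix, trying targets in increasing order and rejecting any under which an Accept and a Reject string meet in one state with the same remainder; add a state when all current targets are rejected. Accepting states are where Accept strings end.
a: 0a undefined. 0a->0: ok.
b: 0b undefined. 0b->0: no, ba/a meet in 0. Open state 1: 0b->1.
c: 0c undefined. 0c->0: ok.
ba: 1a undefined. 1a->0: no, ba/a meet in 0. 1a->1: no, ba/baa meet in 1. Open state 2: 1a->2.
bb: 1b undefined. 1b->0: no, bba/cbb meet in 0. 1b->1: ok.
bc: 1c undefined. 1c->0: no, bcb/cbb meet in 1. 1c->1: no, bcb/cbb meet in 1. 1c->2: no, ba/bc meet in 2. Open state 3: 1c->3.
baa: 2a undefined. 2a->0: ok.
bab: 2b undefined. 2b->0: ok.
bac: 2c undefined. 2c->0: ok.
bca: 3a undefined. 3a->0: ok.
bcb: 3b undefined. 3b->0: no, bcb/a meet in 0. 3b->1: no, bcb/cbb meet in 1. 3b->2: ok.
bcc: 3c undefined. 3c->0: ok.
All examples now run through 4 states with every (state, symbol) defined. Accept strings end in {2}, Reject strings end in {0,1,3}; accept={2}.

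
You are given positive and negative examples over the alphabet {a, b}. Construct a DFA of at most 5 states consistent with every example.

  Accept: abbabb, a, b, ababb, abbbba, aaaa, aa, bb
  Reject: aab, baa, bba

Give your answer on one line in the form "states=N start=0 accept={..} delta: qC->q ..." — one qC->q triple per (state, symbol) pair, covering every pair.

states=4 start=0 accept={1,2} delta: 0a->1 0b->1 1a->2 1b->2 2a->0 2b->3 3a->0 3b->0

Grow the machine one transition at a time. Run the examples from 0; the earliest place one falls off (shortest prefix, ties alphabetical) gets sent to the lowest-numbered state that keeps every Accept/Reject pair distinguishable — a pair clashes when both reach the same state with identical unread suffix — and to a fresh state only if none does.
a: 0a undefined. 0a->0: no, b/aab meet in 0 with "b" left. Open state 1: 0a->1.
b: 0b undefined. 0b->0: no, a/bba meet in 1. 0b->1: ok.
aa: 1a undefined. 1a->0: no, a/aab meet in 1. 1a->1: no, a/baa meet in 1. Open state 2: 1a->2.
ab: 1b undefined. 1b->0: no, a/bba meet in 1. 1b->1: no, abbbba/bba meet in 2. 1b->2: ok.
aaa: 2a undefined. 2a->0: ok.
aab: 2b undefined. 2b->0: no, abbabb/aab meet in 0. 2b->1: no, a/aab meet in 1. 2b->2: no, abbabb/aab meet in 2. Open state 3: 2b->3.
abba: 3a undefined. 3a->0: ok.
abbb: 3b undefined. 3b->0: ok.
All examples now run through 4 states with every (state, symbol) defined. Accept strings end in {1,2}, Reject strings end in {0,3}; accept={1,2}.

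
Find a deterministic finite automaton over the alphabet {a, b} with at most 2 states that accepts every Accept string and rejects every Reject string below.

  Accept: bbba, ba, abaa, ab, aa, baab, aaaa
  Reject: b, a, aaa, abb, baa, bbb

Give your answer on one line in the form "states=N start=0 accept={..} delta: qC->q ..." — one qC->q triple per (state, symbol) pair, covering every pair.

states=2 start=0 accept={0} delta: 0a->1 0b->1 1a->0 1b->0

State merging on the prefix tree: take the shortest (then alphabetical) example prefix whose next move is undefined and point that move at state 0, else 1, else 2, ...; a target is out if some Accept/Reject pair would then sit in one state with the same input left (inseparable). If every existing state is out, open a new one.
a: 0a undefined. 0a->0: no, abaa/baa meet in 0 with "baa" left. Open state 1: 0a->1.
b: 0b undefined. 0b->0: no, bbba/a meet in 1. 0b->1: ok.
aa: 1a undefined. 1a->0: ok.
ab: 1b undefined. 1b->0: ok.
All examples now run through 2 states with every (state, symbol) defined. Accept strings end in {0}, Reject strings end in {1}; accept={0}.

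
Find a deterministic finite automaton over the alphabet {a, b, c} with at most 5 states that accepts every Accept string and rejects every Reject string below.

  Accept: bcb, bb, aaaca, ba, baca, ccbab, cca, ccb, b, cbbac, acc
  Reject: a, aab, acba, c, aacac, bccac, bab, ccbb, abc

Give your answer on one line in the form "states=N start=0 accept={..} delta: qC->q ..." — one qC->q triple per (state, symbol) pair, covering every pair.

states=5 start=0 accept={2,4} delta: 0a->1 0b->2 0c->1 1a->1 1b->0 1c->3 2a->4 2b->2 2c->0 3a->2 3b->4 3c->2 4a->0 4b->0 4c->2

State merging on the prefix tree: take the shortest (then alphabetical) example prefix whose next move is undefined and point that move at state 0, else 1, else 2, ...; a target is out if some Accept/Reject pair would then sit in one state with the same input left (inseparable). If every existing state is out, open a new one.
a: 0a undefined. 0a->0: no, b/aab meet in 0 with "b" left. Open state 1: 0a->1.
b: 0b undefined. 0b->0: no, ba/a meet in 1. 0b->1: no, b/a meet in 1. Open state 2: 0b->2.
c: 0c undefined. 0c->0: no, bb/ccbb meet in 2 with "b" left. 0c->1: ok.
aa: 1a undefined. 1a->0: no, b/aab meet in 2. 1a->1: ok.
ab: 1b undefined. 1b->0: ok.
ac: 1c undefined. 1c->0: no, bb/ccbb meet in 2 with "b" left. 1c->1: no, aaaca/a meet in 1. 1c->2: no, cbbac/aacac meet in 2 with "ac" left. Open state 3: 1c->3.
ba: 2a undefined. 2a->0: no, ba/aab meet in 0. 2a->1: no, ba/a meet in 1. 2a->2: no, bb/bab meet in 2 with "b" left. 2a->3: no, ccb/bab meet in 3 with "b" left. Open state 4: 2a->4.
bb: 2b undefined. 2b->0: no, bb/aab meet in 0. 2b->1: no, bb/a meet in 1. 2b->2: ok.
bc: 2c undefined. 2c->0: ok.
acb: 3b undefined. 3b->0: no, bcb/ccbb meet in 2. 3b->1: no, ccbab/aab meet in 0. 3b->2: no, bcb/ccbb meet in 2. 3b->3: no, aaaca/acba meet in 3 with "a" left. 3b->4: ok.
acc: 3c undefined. 3c->0: no, acc/aab meet in 0. 3c->1: no, acc/a meet in 1. 3c->2: ok.
bab: 4b undefined. 4b->0: ok.
bac: 4c undefined. 4c->0: no, baca/a meet in 1. 4c->1: no, baca/a meet in 1. 4c->2: ok.
cca: 3a undefined. 3a->0: no, aaaca/aab meet in 0. 3a->1: no, aaaca/a meet in 1. 3a->2: ok.
acba: 4a undefined. 4a->0: ok.
All examples now run through 5 states with every (state, symbol) defined. Accept strings end in {2,4}, Reject strings end in {0,1,3}; accept={2,4}.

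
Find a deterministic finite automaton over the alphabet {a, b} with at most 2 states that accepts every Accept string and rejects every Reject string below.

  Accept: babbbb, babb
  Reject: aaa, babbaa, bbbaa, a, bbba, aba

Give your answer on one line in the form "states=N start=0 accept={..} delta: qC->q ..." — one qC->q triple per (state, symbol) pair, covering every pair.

Fold the examples into a partial DFA from state 0: repeatedly fix the first undefined (state, symbol) met by the shortest-then-alphabetical prefix, trying targets in increasing order and rejecting any under which an Accept and a Reject string meet in one state with the same remainder; add a state when all current targets are rejected. Accepting states are where Accept strings end.
a: 0a undefined. 0a->0: ok.
b: 0b undefined. 0b->0: no, babbbb/aaa meet in 0. Open state 1: 0b->1.
ba: 1a undefined. 1a->0: ok.
bb: 1b undefined. 1b->0: no, babbbb/aaa meet in 0. 1b->1: ok.
All examples now run through 2 states with every (state, symbol) defined. Accept strings end in {1}, Reject strings end in {0}; accept={1}.

states=2 start=0 accept={1} delta: 0a->0 0b->1 1a->0 1b->1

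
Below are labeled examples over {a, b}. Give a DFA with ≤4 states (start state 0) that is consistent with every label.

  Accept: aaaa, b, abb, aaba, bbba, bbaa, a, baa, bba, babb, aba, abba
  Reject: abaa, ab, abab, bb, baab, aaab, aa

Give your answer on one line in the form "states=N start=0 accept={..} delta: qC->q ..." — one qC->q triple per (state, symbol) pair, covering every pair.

states=4 start=0 accept={1,2} delta: 0a->1 0b->2 1a->3 1b->0 2a->2 2b->3 3a->2 3b->2

Grow the machine one transition at a time. Run the examples from 0; the earliest place one falls off (shortest prefix, ties alphabetical) gets sent to the lowest-numbered state that keeps every Accept/Reject pair distinguishable — a pair clashes when both reach the same state with identical unread suffix — and to a fresh state only if none does.
a: 0a undefined. 0a->0: no, aaaa/aa meet in 0. Open state 1: 0a->1.
b: 0b undefined. 0b->0: no, b/bb meet in 0. 0b->1: no, bbaa/abaa meet in 1 with "baa" left. Open state 2: 0b->2.
aa: 1a undefined. 1a->0: no, aaaa/aa meet in 0. 1a->1: no, aaaa/aa meet in 1. 1a->2: no, b/aa meet in 2. Open state 3: 1a->3.
ab: 1b undefined. 1b->0: ok.
ba: 2a undefined. 2a->0: no, babb/bb meet in 2 with "b" left. 2a->1: no, baa/abaa meet in 3. 2a->2: ok.
bb: 2b undefined. 2b->0: no, bbaa/abaa meet in 3. 2b->1: no, bbba/bb meet in 1. 2b->2: no, b/bb meet in 2. 2b->3: ok.
aaa: 3a undefined. 3a->0: no, b/aaab meet in 2. 3a->1: no, aaaa/abaa meet in 3. 3a->2: ok.
aab: 3b undefined. 3b->0: no, babb/ab meet in 0. 3b->1: no, aaba/abaa meet in 3. 3b->2: ok.
All examples now run through 4 states with every (state, symbol) defined. Accept strings end in {1,2}, Reject strings end in {0,3}; accept={1,2}.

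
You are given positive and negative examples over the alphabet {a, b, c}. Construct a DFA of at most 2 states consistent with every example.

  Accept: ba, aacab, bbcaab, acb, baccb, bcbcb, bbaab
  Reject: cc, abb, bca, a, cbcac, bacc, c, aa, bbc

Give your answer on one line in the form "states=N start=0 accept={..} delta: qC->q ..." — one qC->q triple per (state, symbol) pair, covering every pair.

State merging on the prefix tree: take the shortest (then alphabetical) example prefix whose next move is undefined and point that move at state 0, else 1, else 2, ...; a target is out if some Accept/Reject pair would then sit in one state with the same input left (inseparable). If every existing state is out, open a new one.
a: 0a undefined. 0a->0: ok.
b: 0b undefined. 0b->0: no, ba/abb meet in 0. Open state 1: 0b->1.
c: 0c undefined. 0c->0: ok.
ba: 1a undefined. 1a->0: no, ba/cc meet in 0. 1a->1: ok.
bb: 1b undefined. 1b->0: ok.
bc: 1c undefined. 1c->0: ok.
All examples now run through 2 states with every (state, symbol) defined. Accept strings end in {1}, Reject strings end in {0}; accept={1}.

states=2 start=0 accept={1} delta: 0a->0 0b->1 0c->0 1a->1 1b->0 1c->0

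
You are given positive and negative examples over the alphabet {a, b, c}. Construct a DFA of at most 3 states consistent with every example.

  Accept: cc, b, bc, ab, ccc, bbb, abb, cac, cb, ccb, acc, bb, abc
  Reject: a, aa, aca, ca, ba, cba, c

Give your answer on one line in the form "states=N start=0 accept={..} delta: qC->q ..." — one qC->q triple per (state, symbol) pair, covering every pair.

states=3 start=0 accept={1} delta: 0a->0 0b->1 0c->2 1a->0 1b->1 1c->1 2a->2 2b->1 2c->1

Fold the examples into a partial DFA from state 0: repeatedly fix the first undefined (state, symbol) met by the shortest-then-alphabetical prefix, trying targets in increasing order and rejecting any under which an Accept and a Reject string meet in one state with the same remainder; add a state when all current targets are rejected. Accepting states are where Accept strings end.
a: 0a undefined. 0a->0: ok.
b: 0b undefined. 0b->0: no, b/a meet in 0. Open state 1: 0b->1.
c: 0c undefined. 0c->0: no, cc/a meet in 0. 0c->1: no, b/c meet in 1. Open state 2: 0c->2.
ba: 1a undefined. 1a->0: ok.
bb: 1b undefined. 1b->0: no, abb/a meet in 0. 1b->1: ok.
bc: 1c undefined. 1c->0: no, bc/a meet in 0. 1c->1: ok.
ca: 2a undefined. 2a->0: no, cac/c meet in 2. 2a->1: no, b/aca meet in 1. 2a->2: ok.
cb: 2b undefined. 2b->0: no, cb/a meet in 0. 2b->1: ok.
cc: 2c undefined. 2c->0: no, cc/a meet in 0. 2c->1: ok.
All examples now run through 3 states with every (state, symbol) defined. Accept strings end in {1}, Reject strings end in {0,2}; accept={1}.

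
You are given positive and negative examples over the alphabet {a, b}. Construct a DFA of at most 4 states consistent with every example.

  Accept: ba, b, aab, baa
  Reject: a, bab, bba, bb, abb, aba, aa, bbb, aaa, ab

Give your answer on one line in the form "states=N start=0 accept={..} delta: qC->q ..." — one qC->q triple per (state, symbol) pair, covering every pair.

states=3 start=0 accept={2} delta: 0a->1 0b->2 1a->0 1b->1 2a->2 2b->1

Fold the examples into a partial DFA from state 0: repeatedly fix the first undefined (state, symbol) met by the shortest-then-alphabetical prefix, trying targets in increasing order and rejecting any under which an Accept and a Reject string meet in one state with the same remainder; add a state when all current targets are rejected. Accepting states are where Accept strings end.
a: 0a undefined. 0a->0: no, ba/aba meet in 0 with "ba" left. Open state 1: 0a->1.
b: 0b undefined. 0b->0: no, ba/a meet in 1. 0b->1: no, ba/aa meet in 1 with "a" left. Open state 2: 0b->2.
aa: 1a undefined. 1a->0: ok.
ab: 1b undefined. 1b->0: no, b/abb meet in 2. 1b->1: ok.
ba: 2a undefined. 2a->0: no, ba/aba meet in 0. 2a->1: no, ba/a meet in 1. 2a->2: ok.
bb: 2b undefined. 2b->0: no, ba/bbb meet in 2. 2b->1: ok.
All examples now run through 3 states with every (state, symbol) defined. Accept strings end in {2}, Reject strings end in {0,1}; accept={2}.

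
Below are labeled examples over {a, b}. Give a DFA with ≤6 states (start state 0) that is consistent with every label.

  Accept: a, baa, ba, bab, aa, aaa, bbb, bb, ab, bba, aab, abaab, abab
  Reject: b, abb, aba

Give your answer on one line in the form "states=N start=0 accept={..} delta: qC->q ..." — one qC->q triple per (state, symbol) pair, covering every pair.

states=4 start=0 accept={1,3} delta: 0a->1 0b->2 1a->1 1b->3 2a->1 2b->1 3a->2 3b->0

State merging on the prefix tree: take the shortest (then alphabetical) example prefix whose next move is undefined and point that move at state 0, else 1, else 2, ...; a target is out if some Accept/Reject pair would then sit in one state with the same input left (inseparable). If every existing state is out, open a new one.
a: 0a undefined. 0a->0: no, ba/aba meet in 0 with "ba" left. Open state 1: 0a->1.
b: 0b undefined. 0b->0: no, bbb/b meet in 0. 0b->1: no, a/b meet in 1. Open state 2: 0b->2.
aa: 1a undefined. 1a->0: no, aab/b meet in 2. 1a->1: ok.
ab: 1b undefined. 1b->0: no, a/aba meet in 1. 1b->1: no, a/abb meet in 1. 1b->2: no, ba/aba meet in 2 with "a" left. Open state 3: 1b->3.
ba: 2a undefined. 2a->0: no, bab/b meet in 2. 2a->1: ok.
bb: 2b undefined. 2b->0: no, bbb/b meet in 2. 2b->1: ok.
aba: 3a undefined. 3a->0: no, abab/b meet in 2. 3a->1: no, a/aba meet in 1. 3a->2: ok.
abb: 3b undefined. 3b->0: ok.
All examples now run through 4 states with every (state, symbol) defined. Accept strings end in {1,3}, Reject strings end in {0,2}; accept={1,3}.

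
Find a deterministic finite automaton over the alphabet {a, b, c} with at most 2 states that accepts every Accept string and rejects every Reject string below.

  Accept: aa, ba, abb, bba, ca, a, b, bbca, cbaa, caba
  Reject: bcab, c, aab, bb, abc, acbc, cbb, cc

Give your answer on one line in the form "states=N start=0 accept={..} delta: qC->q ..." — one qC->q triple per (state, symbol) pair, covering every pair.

states=2 start=0 accept={1} delta: 0a->1 0b->1 0c->0 1a->1 1b->0 1c->0

Fold the examples into a partial DFA from state 0: repeatedly fix the first undefined (state, symbol) met by the shortest-then-alphabetical prefix, trying targets in increasing order and rejecting any under which an Accept and a Reject string meet in one state with the same remainder; add a state when all current targets are rejected. Accepting states are where Accept strings end.
a: 0a undefined. 0a->0: no, abb/bb meet in 0 with "bb" left. Open state 1: 0a->1.
b: 0b undefined. 0b->0: no, b/bb meet in 0. 0b->1: ok.
c: 0c undefined. 0c->0: ok.
aa: 1a undefined. 1a->0: no, aa/c meet in 0. 1a->1: ok.
ab: 1b undefined. 1b->0: ok.
ac: 1c undefined. 1c->0: ok.
All examples now run through 2 states with every (state, symbol) defined. Accept strings end in {1}, Reject strings end in {0}; accept={1}.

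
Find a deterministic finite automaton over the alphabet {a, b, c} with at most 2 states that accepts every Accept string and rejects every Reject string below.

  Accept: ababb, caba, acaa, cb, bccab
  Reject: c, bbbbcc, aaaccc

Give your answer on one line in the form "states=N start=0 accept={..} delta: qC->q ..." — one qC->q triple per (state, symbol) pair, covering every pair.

Fold the examples into a partial DFA from state 0: repeatedly fix the first undefined (state, symbol) met by the shortest-then-alphabetical prefix, trying targets in increasing order and rejecting any under which an Accept and a Reject string meet in one state with the same remainder; add a state when all current targets are rejected. Accepting states are where Accept strings end.
a: 0a undefined. 0a->0: ok.
b: 0b undefined. 0b->0: ok.
c: 0c undefined. 0c->0: no, ababb/c meet in 0. Open state 1: 0c->1.
ca: 1a undefined. 1a->0: ok.
cb: 1b undefined. 1b->0: ok.
bcc: 1c undefined. 1c->0: no, ababb/bbbbcc meet in 0. 1c->1: ok.
All examples now run through 2 states with every (state, symbol) defined. Accept strings end in {0}, Reject strings end in {1}; accept={0}.

states=2 start=0 accept={0} delta: 0a->0 0b->0 0c->1 1a->0 1b->0 1c->1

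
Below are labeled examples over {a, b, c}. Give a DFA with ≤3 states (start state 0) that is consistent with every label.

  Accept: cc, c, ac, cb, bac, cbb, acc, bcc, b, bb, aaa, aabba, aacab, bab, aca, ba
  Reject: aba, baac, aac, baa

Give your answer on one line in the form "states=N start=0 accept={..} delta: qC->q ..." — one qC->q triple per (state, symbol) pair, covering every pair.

states=3 start=0 accept={0,1} delta: 0a->1 0b->0 0c->0 1a->2 1b->1 1c->0 2a->0 2b->0 2c->2

State merging on the prefix tree: take the shortest (then alphabetical) example prefix whose next move is undefined and point that move at state 0, else 1, else 2, ...; a target is out if some Accept/Reject pair would then sit in one state with the same input left (inseparable). If every existing state is out, open a new one.
a: 0a undefined. 0a->0: no, c/aac meet in 0 with "c" left. Open state 1: 0a->1.
b: 0b undefined. 0b->0: ok.
c: 0c undefined. 0c->0: ok.
aa: 1a undefined. 1a->0: no, cc/baac meet in 0. 1a->1: no, ac/baac meet in 1 with "c" left. Open state 2: 1a->2.
ab: 1b undefined. 1b->0: no, ba/aba meet in 1. 1b->1: ok.
ac: 1c undefined. 1c->0: ok.
aaa: 2a undefined. 2a->0: ok.
aab: 2b undefined. 2b->0: ok.
aac: 2c undefined. 2c->0: no, cc/baac meet in 0. 2c->1: no, aabba/baac meet in 1. 2c->2: ok.
All examples now run through 3 states with every (state, symbol) defined. Accept strings end in {0,1}, Reject strings end in {2}; accept={0,1}.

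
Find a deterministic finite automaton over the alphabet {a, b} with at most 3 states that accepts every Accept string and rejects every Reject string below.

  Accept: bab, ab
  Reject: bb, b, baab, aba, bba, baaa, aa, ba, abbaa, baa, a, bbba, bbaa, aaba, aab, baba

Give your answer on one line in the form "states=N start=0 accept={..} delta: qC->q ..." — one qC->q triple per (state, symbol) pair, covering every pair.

states=3 start=0 accept={2} delta: 0a->1 0b->0 1a->0 1b->2 2a->0 2b->0

State merging on the prefix tree: take the shortest (then alphabetical) example prefix whose next move is undefined and point that move at state 0, else 1, else 2, ...; a target is out if some Accept/Reject pair would then sit in one state with the same input left (inseparable). If every existing state is out, open a new one.
a: 0a undefined. 0a->0: no, ab/b meet in 0 with "b" left. Open state 1: 0a->1.
b: 0b undefined. 0b->0: ok.
aa: 1a undefined. 1a->0: ok.
ab: 1b undefined. 1b->0: no, bab/bb meet in 0. 1b->1: no, bab/bba meet in 1. Open state 2: 1b->2.
aba: 2a undefined. 2a->0: ok.
abb: 2b undefined. 2b->0: ok.
All examples now run through 3 states with every (state, symbol) defined. Accept strings end in {2}, Reject strings end in {0,1}; accept={2}.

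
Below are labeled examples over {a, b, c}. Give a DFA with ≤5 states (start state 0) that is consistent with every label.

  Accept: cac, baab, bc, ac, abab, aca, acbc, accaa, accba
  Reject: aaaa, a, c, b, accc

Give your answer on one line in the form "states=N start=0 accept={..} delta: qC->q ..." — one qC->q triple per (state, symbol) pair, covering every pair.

states=4 start=0 accept={2,3} delta: 0a->1 0b->1 0c->0 1a->0 1b->2 1c->2 2a->2 2b->2 2c->3 3a->2 3b->2 3c->0

Grow the machine one transition at a time. Run the examples from 0; the earliest place one falls off (shortest prefix, ties alphabetical) gets sent to the lowest-numbered state that keeps every Accept/Reject pair distinguishable — a pair clashes when both reach the same state with identical unread suffix — and to a fresh state only if none does.
a: 0a undefined. 0a->0: no, ac/c meet in 0 with "c" left. Open state 1: 0a->1.
b: 0b undefined. 0b->0: no, bc/c meet in 0 with "c" left. 0b->1: ok.
c: 0c undefined. 0c->0: ok.
aa: 1a undefined. 1a->0: ok.
ab: 1b undefined. 1b->0: no, baab/aaaa meet in 0. 1b->1: no, baab/a meet in 1. Open state 2: 1b->2.
ac: 1c undefined. 1c->0: no, cac/aaaa meet in 0. 1c->1: no, cac/a meet in 1. 1c->2: ok.
aba: 2a undefined. 2a->0: no, abab/a meet in 1. 2a->1: no, aca/a meet in 1. 2a->2: ok.
acb: 2b undefined. 2b->0: no, abab/aaaa meet in 0. 2b->1: no, abab/a meet in 1. 2b->2: ok.
acc: 2c undefined. 2c->0: no, acbc/aaaa meet in 0. 2c->1: no, cac/accc meet in 2. 2c->2: no, cac/accc meet in 2. Open state 3: 2c->3.
acca: 3a undefined. 3a->0: no, accaa/a meet in 1. 3a->1: no, accaa/aaaa meet in 0. 3a->2: ok.
accb: 3b undefined. 3b->0: no, accba/a meet in 1. 3b->1: no, accba/aaaa meet in 0. 3b->2: ok.
accc: 3c undefined. 3c->0: ok.
All examples now run through 4 states with every (state, symbol) defined. Accept strings end in {2,3}, Reject strings end in {0,1}; accept={2,3}.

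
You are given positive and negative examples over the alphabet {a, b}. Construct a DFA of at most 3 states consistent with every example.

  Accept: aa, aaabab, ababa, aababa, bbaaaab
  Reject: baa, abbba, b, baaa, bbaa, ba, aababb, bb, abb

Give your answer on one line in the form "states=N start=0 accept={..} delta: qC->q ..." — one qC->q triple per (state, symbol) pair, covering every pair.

states=3 start=0 accept={0} delta: 0a->0 0b->1 1a->2 1b->1 2a->2 2b->0

Fold the examples into a partial DFA from state 0: repeatedly fix the first undefined (state, symbol) met by the shortest-then-alphabetical prefix, trying targets in increasing order and rejecting any under which an Accept and a Reject string meet in one state with the same remainder; add a state when all current targets are rejected. Accepting states are where Accept strings end.
a: 0a undefined. 0a->0: ok.
b: 0b undefined. 0b->0: no, aa/baa meet in 0. Open state 1: 0b->1.
ba: 1a undefined. 1a->0: no, aa/baa meet in 0. 1a->1: no, aaabab/bb meet in 1 with "b" left. Open state 2: 1a->2.
bb: 1b undefined. 1b->0: no, aa/bbaa meet in 0. 1b->1: ok.
baa: 2a undefined. 2a->0: no, aa/baa meet in 0. 2a->1: no, bbaaaab/baa meet in 1. 2a->2: ok.
abab: 2b undefined. 2b->0: ok.
All examples now run through 3 states with every (state, symbol) defined. Accept strings end in {0}, Reject strings end in {1,2}; accept={0}.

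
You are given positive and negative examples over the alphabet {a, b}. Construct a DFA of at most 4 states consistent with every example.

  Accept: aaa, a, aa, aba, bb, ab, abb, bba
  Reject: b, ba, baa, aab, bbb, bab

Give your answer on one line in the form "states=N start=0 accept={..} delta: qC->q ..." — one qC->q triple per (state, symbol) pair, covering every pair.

Fold the examples into a partial DFA from state 0: repeatedly fix the first undefined (state, symbol) met by the shortest-then-alphabetical prefix, trying targets in increasing order and rejecting any under which an Accept and a Reject string meet in one state with the same remainder; add a state when all current targets are rejected. Accepting states are where Accept strings end.
a: 0a undefined. 0a->0: no, aba/ba meet in 0 with "ba" left. Open state 1: 0a->1.
b: 0b undefined. 0b->0: no, a/ba meet in 1. 0b->1: no, aaa/baa meet in 1 with "aa" left. Open state 2: 0b->2.
aa: 1a undefined. 1a->0: ok.
ab: 1b undefined. 1b->0: no, abb/b meet in 2. 1b->1: ok.
ba: 2a undefined. 2a->0: no, aaa/baa meet in 1. 2a->1: no, aaa/ba meet in 1. 2a->2: no, bb/bab meet in 2 with "b" left. Open state 3: 2a->3.
bb: 2b undefined. 2b->0: ok.
baa: 3a undefined. 3a->0: no, aa/baa meet in 0. 3a->1: no, aaa/baa meet in 1. 3a->2: ok.
bab: 3b undefined. 3b->0: no, aa/bab meet in 0. 3b->1: no, aaa/bab meet in 1. 3b->2: ok.
All examples now run through 4 states with every (state, symbol) defined. Accept strings end in {0,1}, Reject strings end in {2,3}; accept={0,1}.

states=4 start=0 accept={0,1} delta: 0a->1 0b->2 1a->0 1b->1 2a->3 2b->0 3a->2 3b->2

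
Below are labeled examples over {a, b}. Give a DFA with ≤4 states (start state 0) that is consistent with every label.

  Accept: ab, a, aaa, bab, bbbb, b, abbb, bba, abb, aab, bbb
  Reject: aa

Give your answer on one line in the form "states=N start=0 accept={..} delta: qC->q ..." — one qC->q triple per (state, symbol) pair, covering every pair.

states=3 start=0 accept={0,1} delta: 0a->1 0b->0 1a->2 1b->0 2a->0 2b->0

Grow the machine one transition at a time. Run the examples from 0; the earliest place one falls off (shortest prefix, ties alphabetical) gets sent to the lowest-numbered state that keeps every Accept/Reject pair distinguishable — a pair clashes when both reach the same state with identical unread suffix — and to a fresh state only if none does.
a: 0a undefined. 0a->0: no, a/aa meet in 0. Open state 1: 0a->1.
b: 0b undefined. 0b->0: ok.
aa: 1a undefined. 1a->0: no, bbbb/aa meet in 0. 1a->1: no, a/aa meet in 1. Open state 2: 1a->2.
ab: 1b undefined. 1b->0: ok.
aaa: 2a undefined. 2a->0: ok.
aab: 2b undefined. 2b->0: ok.
All examples now run through 3 states with every (state, symbol) defined. Accept strings end in {0,1}, Reject strings end in {2}; accept={0,1}.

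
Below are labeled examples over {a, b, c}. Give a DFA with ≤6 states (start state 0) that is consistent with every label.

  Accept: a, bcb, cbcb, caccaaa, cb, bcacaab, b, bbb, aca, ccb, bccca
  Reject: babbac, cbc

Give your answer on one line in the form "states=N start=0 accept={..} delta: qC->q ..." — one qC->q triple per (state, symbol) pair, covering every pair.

Fold the examples into a partial DFA from state 0: repeatedly fix the first undefined (state, symbol) met by the shortest-then-alphabetical prefix, trying targets in increasing order and rejecting any under which an Accept and a Reject string meet in one state with the same remainder; add a state when all current targets are rejected. Accepting states are where Accept strings end.
a: 0a undefined. 0a->0: ok.
b: 0b undefined. 0b->0: ok.
c: 0c undefined. 0c->0: no, a/babbac meet in 0. Open state 1: 0c->1.
ca: 1a undefined. 1a->0: ok.
cb: 1b undefined. 1b->0: ok.
cc: 1c undefined. 1c->0: ok.
All examples now run through 2 states with every (state, symbol) defined. Accept strings end in {0}, Reject strings end in {1}; accept={0}.

states=2 start=0 accept={0} delta: 0a->0 0b->0 0c->1 1a->0 1b->0 1c->0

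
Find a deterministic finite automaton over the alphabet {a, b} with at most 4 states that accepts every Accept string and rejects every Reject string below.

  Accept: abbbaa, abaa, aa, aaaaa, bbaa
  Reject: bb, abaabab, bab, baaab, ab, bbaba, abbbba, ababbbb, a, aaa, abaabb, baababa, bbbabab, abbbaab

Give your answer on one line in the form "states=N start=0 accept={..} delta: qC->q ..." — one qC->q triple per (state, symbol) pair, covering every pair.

Grow the machine one transition at a time. Run the examples from 0; the earliest place one falls off (shortest prefix, ties alphabetical) gets sent to the lowest-numbered state that keeps every Accept/Reject pair distinguishable — a pair clashes when both reach the same state with identical unread suffix — and to a fresh state only if none does.
a: 0a undefined. 0a->0: no, aa/a meet in 0. Open state 1: 0a->1.
b: 0b undefined. 0b->0: ok.
aa: 1a undefined. 1a->0: no, aa/bb meet in 0. 1a->1: no, aa/a meet in 1. Open state 2: 1a->2.
ab: 1b undefined. 1b->0: ok.
aaa: 2a undefined. 2a->0: ok.
baab: 2b undefined. 2b->0: ok.
All examples now run through 3 states with every (state, symbol) defined. Accept strings end in {2}, Reject strings end in {0,1}; accept={2}.

states=3 start=0 accept={2} delta: 0a->1 0b->0 1a->2 1b->0 2a->0 2b->0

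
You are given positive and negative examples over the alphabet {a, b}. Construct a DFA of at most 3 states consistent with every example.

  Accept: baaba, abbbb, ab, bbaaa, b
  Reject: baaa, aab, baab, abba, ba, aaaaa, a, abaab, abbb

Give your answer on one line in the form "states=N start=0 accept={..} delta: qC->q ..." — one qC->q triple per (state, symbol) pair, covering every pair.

states=3 start=0 accept={0,2} delta: 0a->1 0b->2 1a->2 1b->0 2a->1 2b->1

Grow the machine one transition at a time. Run the examples from 0; the earliest place one falls off (shortest prefix, ties alphabetical) gets sent to the lowest-numbered state that keeps every Accept/Reject pair distinguishable — a pair clashes when both reach the same state with identical unread suffix — and to a fresh state only if none does.
a: 0a undefined. 0a->0: no, ab/aab meet in 0 with "b" left. Open state 1: 0a->1.
b: 0b undefined. 0b->0: no, bbaaa/baaa meet in 1 with "aa" left. 0b->1: no, b/a meet in 1. Open state 2: 0b->2.
aa: 1a undefined. 1a->0: no, b/aab meet in 2. 1a->1: no, ab/aab meet in 1 with "b" left. 1a->2: ok.
ab: 1b undefined. 1b->0: ok.
ba: 2a undefined. 2a->0: no, baaba/a meet in 1. 2a->1: ok.
bb: 2b undefined. 2b->0: no, baaba/baaa meet in 1. 2b->1: ok.
All examples now run through 3 states with every (state, symbol) defined. Accept strings end in {0,2}, Reject strings end in {1}; accept={0,2}.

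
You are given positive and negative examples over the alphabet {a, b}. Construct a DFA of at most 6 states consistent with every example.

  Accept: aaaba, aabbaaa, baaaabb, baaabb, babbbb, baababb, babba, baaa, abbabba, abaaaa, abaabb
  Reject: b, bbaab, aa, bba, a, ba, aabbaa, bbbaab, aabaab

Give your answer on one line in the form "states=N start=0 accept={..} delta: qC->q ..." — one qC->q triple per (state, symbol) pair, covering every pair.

State merging on the prefix tree: take the shortest (then alphabetical) example prefix whose next move is undefined and point that move at state 0, else 1, else 2, ...; a target is out if some Accept/Reject pair would then sit in one state with the same input left (inseparable). If every existing state is out, open a new one.
a: 0a undefined. 0a->0: no, aaaba/ba meet in 0 with "ba" left. Open state 1: 0a->1.
b: 0b undefined. 0b->0: ok.
aa: 1a undefined. 1a->0: no, aabbaaa/bba meet in 1. 1a->1: no, baaa/aa meet in 1. Open state 2: 1a->2.
ab: 1b undefined. 1b->0: no, babbbb/b meet in 0. 1b->1: no, babbbb/bba meet in 1. 1b->2: ok.
aaa: 2a undefined. 2a->0: no, aaaba/bba meet in 1. 2a->1: no, aaaba/bba meet in 1. 2a->2: no, baaa/aa meet in 2. Open state 3: 2a->3.
aab: 2b undefined. 2b->0: no, babbbb/b meet in 0. 2b->1: no, babbbb/bbaab meet in 1. 2b->2: no, babbbb/bbaab meet in 2. 2b->3: no, baaa/bbaab meet in 3. Open state 4: 2b->4.
aaab: 3b undefined. 3b->0: no, aaaba/bba meet in 1. 3b->1: no, aaaba/aa meet in 2. 3b->2: no, baaabb/bbaab meet in 4. 3b->3: ok.
aaba: 4a undefined. 4a->0: no, baababb/b meet in 0. 4a->1: no, baababb/bbaab meet in 4. 4a->2: no, baaabb/aabaab meet in 3. 4a->3: ok.
aabb: 4b undefined. 4b->0: no, babbbb/b meet in 0. 4b->1: no, baaabb/aabbaa meet in 3. 4b->2: no, aaaba/aabbaa meet in 3 with "a" left. 4b->3: ok.
abaa: 3a undefined. 3a->0: no, aaaba/b meet in 0. 3a->1: no, aaaba/bba meet in 1. 3a->2: no, aaaba/aa meet in 2. 3a->3: no, aaaba/aabbaa meet in 3. 3a->4: no, aaaba/bbaab meet in 4. Open state 5: 3a->5.
abaaa: 5a undefined. 5a->0: no, aabbaaa/bba meet in 1. 5a->1: no, aabbaaa/aa meet in 2. 5a->2: ok.
abaab: 5b undefined. 5b->0: no, baaaabb/b meet in 0. 5b->1: no, baaaabb/aa meet in 2. 5b->2: no, baaaabb/bbaab meet in 4. 5b->3: no, aabbaaa/aabaab meet in 3. 5b->4: ok.
All examples now run through 6 states with every (state, symbol) defined. Accept strings end in {3,5}, Reject strings end in {0,1,2,4}; accept={3,5}.

states=6 start=0 accept={3,5} delta: 0a->1 0b->0 1a->2 1b->2 2a->3 2b->4 3a->5 3b->3 4a->3 4b->3 5a->2 5b->4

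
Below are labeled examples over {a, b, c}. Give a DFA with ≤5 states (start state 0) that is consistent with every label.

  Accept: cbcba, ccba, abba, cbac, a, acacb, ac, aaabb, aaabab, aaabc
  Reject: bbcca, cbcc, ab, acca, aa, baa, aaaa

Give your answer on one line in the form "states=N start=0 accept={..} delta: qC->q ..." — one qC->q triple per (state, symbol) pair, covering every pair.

Grow the machine one transition at a time. Run the examples from 0; the earliest place one falls off (shortest prefix, ties alphabetical) gets sent to the lowest-numbered state that keeps every Accept/Reject pair distinguishable — a pair clashes when both reach the same state with identical unread suffix — and to a fresh state only if none does.
a: 0a undefined. 0a->0: no, a/aa meet in 0. Open state 1: 0a->1.
b: 0b undefined. 0b->0: ok.
c: 0c undefined. 0c->0: no, cbcba/bbcca meet in 1. 0c->1: ok.
aa: 1a undefined. 1a->0: ok.
ab: 1b undefined. 1b->0: no, cbac/cbcc meet in 1 with "c" left. 1b->1: no, abba/aa meet in 0. Open state 2: 1b->2.
ac: 1c undefined. 1c->0: no, ccba/bbcca meet in 1. 1c->1: no, acacb/ab meet in 2. 1c->2: no, ac/ab meet in 2. Open state 3: 1c->3.
abb: 2b undefined. 2b->0: no, aaabb/aa meet in 0. 2b->1: no, abba/aa meet in 0. 2b->2: no, aaabb/ab meet in 2. 2b->3: no, abba/bbcca meet in 3 with "a" left. Open state 4: 2b->4.
aca: 3a undefined. 3a->0: no, acacb/ab meet in 2. 3a->1: no, a/bbcca meet in 1. 3a->2: ok.
acc: 3c undefined. 3c->0: no, a/acca meet in 1. 3c->1: ok.
cba: 2a undefined. 2a->0: no, aaabab/acca meet in 0. 2a->1: no, aaabab/bbcca meet in 2. 2a->2: ok.
cbc: 2c undefined. 2c->0: no, cbcba/cbcc meet in 1. 2c->1: no, cbcba/bbcca meet in 2. 2c->2: no, cbac/bbcca meet in 2. 2c->3: no, a/cbcc meet in 1. 2c->4: ok.
ccb: 3b undefined. 3b->0: ok.
abba: 4a undefined. 4a->0: no, abba/acca meet in 0. 4a->1: ok.
cbcb: 4b undefined. 4b->0: no, acacb/acca meet in 0. 4b->1: no, cbcba/acca meet in 0. 4b->2: no, cbcba/bbcca meet in 2. 4b->3: no, cbcba/bbcca meet in 2. 4b->4: ok.
cbcc: 4c undefined. 4c->0: ok.
All examples now run through 5 states with every (state, symbol) defined. Accept strings end in {1,3,4}, Reject strings end in {0,2}; accept={1,3,4}.

states=5 start=0 accept={1,3,4} delta: 0a->1 0b->0 0c->1 1a->0 1b->2 1c->3 2a->2 2b->4 2c->4 3a->2 3b->0 3c->1 4a->1 4b->4 4c->0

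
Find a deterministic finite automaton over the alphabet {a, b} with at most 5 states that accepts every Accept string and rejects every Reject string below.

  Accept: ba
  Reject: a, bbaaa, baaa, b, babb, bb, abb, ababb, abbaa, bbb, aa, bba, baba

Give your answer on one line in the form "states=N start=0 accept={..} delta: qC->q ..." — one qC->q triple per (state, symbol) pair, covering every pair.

states=3 start=0 accept={2} delta: 0a->0 0b->1 1a->2 1b->0 2a->0 2b->0

Grow the machine one transition at a time. Run the examples from 0; the earliest place one falls off (shortest prefix, ties alphabetical) gets sent to the lowest-numbered state that keeps every Accept/Reject pair distinguishable — a pair clashes when both reach the same state with identical unread suffix — and to a fresh state only if none does.
a: 0a undefined. 0a->0: ok.
b: 0b undefined. 0b->0: no, ba/a meet in 0. Open state 1: 0b->1.
ba: 1a undefined. 1a->0: no, ba/a meet in 0. 1a->1: no, ba/baaa meet in 1. Open state 2: 1a->2.
bb: 1b undefined. 1b->0: ok.
baa: 2a undefined. 2a->0: ok.
bab: 2b undefined. 2b->0: ok.
All examples now run through 3 states with every (state, symbol) defined. Accept strings end in {2}, Reject strings end in {0,1}; accept={2}.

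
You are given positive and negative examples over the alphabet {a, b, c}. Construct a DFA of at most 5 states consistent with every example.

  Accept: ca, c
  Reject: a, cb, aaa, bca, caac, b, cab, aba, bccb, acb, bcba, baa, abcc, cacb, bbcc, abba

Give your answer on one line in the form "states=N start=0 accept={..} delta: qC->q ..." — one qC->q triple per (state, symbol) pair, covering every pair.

states=3 start=0 accept={2} delta: 0a->0 0b->1 0c->2 1a->0 1b->0 1c->1 2a->2 2b->0 2c->0

State merging on the prefix tree: take the shortest (then alphabetical) example prefix whose next move is undefined and point that move at state 0, else 1, else 2, ...; a target is out if some Accept/Reject pair would then sit in one state with the same input left (inseparable). If every existing state is out, open a new one.
a: 0a undefined. 0a->0: ok.
b: 0b undefined. 0b->0: no, ca/bca meet in 0 with "ca" left. Open state 1: 0b->1.
c: 0c undefined. 0c->0: no, ca/a meet in 0. 0c->1: no, ca/aba meet in 1 with "a" left. Open state 2: 0c->2.
ba: 1a undefined. 1a->0: ok.
bb: 1b undefined. 1b->0: ok.
bc: 1c undefined. 1c->0: no, c/abcc meet in 2. 1c->1: ok.
ca: 2a undefined. 2a->0: no, ca/a meet in 0. 2a->1: no, ca/b meet in 1. 2a->2: ok.
cb: 2b undefined. 2b->0: ok.
cac: 2c undefined. 2c->0: ok.
All examples now run through 3 states with every (state, symbol) defined. Accept strings end in {2}, Reject strings end in {0,1}; accept={2}.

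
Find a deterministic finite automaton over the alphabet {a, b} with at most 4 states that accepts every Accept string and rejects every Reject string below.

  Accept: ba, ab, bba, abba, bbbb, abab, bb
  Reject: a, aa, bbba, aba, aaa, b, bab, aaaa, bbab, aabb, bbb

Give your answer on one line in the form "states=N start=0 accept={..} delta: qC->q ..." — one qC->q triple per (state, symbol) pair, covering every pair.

states=4 start=0 accept={0,3} delta: 0a->1 0b->2 1a->1 1b->0 2a->0 2b->3 3a->0 3b->1

Grow the machine one transition at a time. Run the examples from 0; the earliest place one falls off (shortest prefix, ties alphabetical) gets sent to the lowest-numbered state that keeps every Accept/Reject pair distinguishable — a pair clashes when both reach the same state with identical unread suffix — and to a fresh state only if none does.
a: 0a undefined. 0a->0: no, ba/aba meet in 0 with "ba" left. Open state 1: 0a->1.
b: 0b undefined. 0b->0: no, ba/a meet in 1. 0b->1: no, ba/aa meet in 1 with "a" left. Open state 2: 0b->2.
aa: 1a undefined. 1a->0: no, bb/aabb meet in 2 with "b" left. 1a->1: ok.
ab: 1b undefined. 1b->0: ok.
ba: 2a undefined. 2a->0: ok.
bb: 2b undefined. 2b->0: no, ba/bbba meet in 0. 2b->1: no, ba/bbab meet in 0. 2b->2: no, ba/bbba meet in 0. Open state 3: 2b->3.
bba: 3a undefined. 3a->0: ok.
bbb: 3b undefined. 3b->0: no, ba/bbb meet in 0. 3b->1: ok.
All examples now run through 4 states with every (state, symbol) defined. Accept strings end in {0,3}, Reject strings end in {1,2}; accept={0,3}.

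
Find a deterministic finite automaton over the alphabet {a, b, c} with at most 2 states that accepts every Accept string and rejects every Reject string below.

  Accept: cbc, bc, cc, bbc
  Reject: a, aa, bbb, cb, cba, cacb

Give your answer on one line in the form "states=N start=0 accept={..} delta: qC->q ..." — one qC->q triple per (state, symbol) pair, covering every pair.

State merging on the prefix tree: take the shortest (then alphabetical) example prefix whose next move is undefined and point that move at state 0, else 1, else 2, ...; a target is out if some Accept/Reject pair would then sit in one state with the same input left (inseparable). If every existing state is out, open a new one.
a: 0a undefined. 0a->0: ok.
b: 0b undefined. 0b->0: ok.
c: 0c undefined. 0c->0: no, cbc/a meet in 0. Open state 1: 0c->1.
ca: 1a undefined. 1a->0: ok.
cb: 1b undefined. 1b->0: ok.
cc: 1c undefined. 1c->0: no, cc/a meet in 0. 1c->1: ok.
All examples now run through 2 states with every (state, symbol) defined. Accept strings end in {1}, Reject strings end in {0}; accept={1}.

states=2 start=0 accept={1} delta: 0a->0 0b->0 0c->1 1a->0 1b->0 1c->1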